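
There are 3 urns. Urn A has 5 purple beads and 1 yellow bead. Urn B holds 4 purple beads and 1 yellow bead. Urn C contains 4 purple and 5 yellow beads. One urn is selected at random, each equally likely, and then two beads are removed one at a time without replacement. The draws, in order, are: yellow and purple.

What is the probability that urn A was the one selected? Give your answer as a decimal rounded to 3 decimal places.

0.259

For each hypothesis, P(data | H) works out to: P(data | urn A) = (1/6)(5/5) = 1/6; P(data | urn B) = (1/5)(4/4) = 1/5; P(data | urn C) = (5/9)(4/8) = 5/18.
Weighting by the prior gives 1/3 · 1/6 = 1/18, 1/3 · 1/5 = 1/15, 1/3 · 5/18 = 5/54; summing to 29/135.
So P(urn A | data) = (1/18) / (29/135) = 15/58.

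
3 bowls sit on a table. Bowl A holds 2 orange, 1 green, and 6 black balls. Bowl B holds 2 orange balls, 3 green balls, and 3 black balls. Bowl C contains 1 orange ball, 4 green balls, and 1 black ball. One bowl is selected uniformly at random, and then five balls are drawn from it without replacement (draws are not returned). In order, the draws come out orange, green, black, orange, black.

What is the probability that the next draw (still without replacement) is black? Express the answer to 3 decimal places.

0.617

Under each hypothesis, the probability of the observed sequence is: P(data | bowl A) = (2/9)(1/8)(6/7)(1/6)(5/5) = 0.0039683; P(data | bowl B) = (2/8)(3/7)(3/6)(1/5)(2/4) = 0.0053571; P(data | bowl C) = (1/6)(4/5)(1/4)(0/3) = 0.
Multiplying each by its prior: 1/3 · 0.0039683 = 0.0013228, 1/3 · 0.0053571 = 0.0017857, 1/3 · 0 = 0; summing to 0.0031085.
The posterior is then P(bowl A | data) = 0.42553, P(bowl B | data) = 0.57447, P(bowl C | data) = 0.
The predictive probability is P(black next | data) = (1)(0.42553) + (1/3)(0.57447) = 0.61702.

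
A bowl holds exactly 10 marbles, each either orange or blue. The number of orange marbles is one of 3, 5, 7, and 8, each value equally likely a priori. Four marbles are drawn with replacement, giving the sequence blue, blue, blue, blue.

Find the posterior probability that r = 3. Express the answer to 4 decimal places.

Compute the likelihood of the observed sequence for each case: P(data | r = 3) = (7/10)(7/10)(7/10)(7/10) = 0.2401; P(data | r = 5) = (5/10)(5/10)(5/10)(5/10) = 0.0625; P(data | r = 7) = (3/10)(3/10)(3/10)(3/10) = 0.0081; P(data | r = 8) = (2/10)(2/10)(2/10)(2/10) = 0.0016.
Weighting by the prior gives 1/4 · 0.2401 = 0.060025, 1/4 · 0.0625 = 0.015625, 1/4 · 0.0081 = 0.002025, 1/4 · 0.0016 = 0.0004; these sum to 0.078075.
Therefore the posterior P(r = 3 | data) = (0.060025) / (0.078075) = 0.76881.

0.7688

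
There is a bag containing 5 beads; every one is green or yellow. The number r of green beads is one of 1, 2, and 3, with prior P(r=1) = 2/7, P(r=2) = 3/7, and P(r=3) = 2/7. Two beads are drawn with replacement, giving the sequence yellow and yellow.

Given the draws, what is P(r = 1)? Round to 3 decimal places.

For each hypothesis, P(data | H) works out to: P(data | r = 1) = (4/5)(4/5) = 16/25; P(data | r = 2) = (3/5)(3/5) = 9/25; P(data | r = 3) = (2/5)(2/5) = 4/25.
Multiplying each by its prior: 2/7 · 16/25 = 32/175, 3/7 · 9/25 = 27/175, 2/7 · 4/25 = 8/175; summing to 67/175.
By Bayes' rule, P(r = 1 | data) = (32/175) / (67/175) = 32/67.

0.478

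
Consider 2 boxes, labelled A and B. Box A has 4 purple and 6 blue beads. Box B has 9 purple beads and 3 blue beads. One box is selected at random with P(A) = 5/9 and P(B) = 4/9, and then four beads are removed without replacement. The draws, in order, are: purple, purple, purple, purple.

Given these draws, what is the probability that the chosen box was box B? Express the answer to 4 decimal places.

The likelihood of the observed sequence under each hypothesis: P(data | box A) = (4/10)(3/9)(2/8)(1/7) = 0.0047619; P(data | box B) = (9/12)(8/11)(7/10)(6/9) = 0.25455.
The prior-weighted likelihoods are 5/9 · 0.0047619 = 0.0026455, 4/9 · 0.25455 = 0.11313; these sum to 0.11578.
Therefore the posterior P(box B | data) = (0.11313) / (0.11578) = 0.97715.

0.9771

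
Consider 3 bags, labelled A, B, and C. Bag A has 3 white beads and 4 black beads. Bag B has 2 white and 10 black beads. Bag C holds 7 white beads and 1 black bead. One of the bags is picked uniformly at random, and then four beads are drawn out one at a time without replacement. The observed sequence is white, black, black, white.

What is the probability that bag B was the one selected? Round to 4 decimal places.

0.1502

For each hypothesis, P(data | H) works out to: P(data | bag A) = (3/7)(4/6)(3/5)(2/4) = 0.085714; P(data | bag B) = (2/12)(10/11)(9/10)(1/9) = 0.015152; P(data | bag C) = (7/8)(1/7)(0/6) = 0.
The prior-weighted likelihoods are 1/3 · 0.085714 = 0.028571, 1/3 · 0.015152 = 0.0050505, 1/3 · 0 = 0; these sum to 0.033622.
By Bayes' rule, P(bag B | data) = (0.0050505) / (0.033622) = 0.15021.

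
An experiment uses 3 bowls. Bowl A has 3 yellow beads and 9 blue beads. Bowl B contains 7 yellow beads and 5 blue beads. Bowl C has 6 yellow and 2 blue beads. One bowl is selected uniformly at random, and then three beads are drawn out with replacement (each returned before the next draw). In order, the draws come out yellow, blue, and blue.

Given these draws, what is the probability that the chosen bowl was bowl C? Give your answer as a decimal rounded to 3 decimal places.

The likelihood of the observed sequence under each hypothesis: P(data | bowl A) = (3/12)(9/12)(9/12) = 0.14062; P(data | bowl B) = (7/12)(5/12)(5/12) = 0.10127; P(data | bowl C) = (6/8)(2/8)(2/8) = 0.046875.
Multiplying each by its prior: 1/3 · 0.14062 = 0.046875, 1/3 · 0.10127 = 0.033758, 1/3 · 0.046875 = 0.015625; these sum to 0.096258.
Therefore the posterior P(bowl C | data) = (0.015625) / (0.096258) = 0.16232.

0.162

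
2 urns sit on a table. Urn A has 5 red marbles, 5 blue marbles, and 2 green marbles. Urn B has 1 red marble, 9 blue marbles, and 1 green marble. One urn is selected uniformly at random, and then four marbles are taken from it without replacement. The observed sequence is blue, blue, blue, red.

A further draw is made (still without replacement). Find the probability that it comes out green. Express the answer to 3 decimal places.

0.173

For each hypothesis, P(data | H) works out to: P(data | urn A) = (5/12)(4/11)(3/10)(5/9) = 5/198; P(data | urn B) = (9/11)(8/10)(7/9)(1/8) = 7/110.
Weighting by the prior gives 1/2 · 5/198 = 5/396, 1/2 · 7/110 = 7/220; with total 2/45.
The posterior is then P(urn A | data) = 25/88, P(urn B | data) = 63/88.
So P(green next | data) = Σ P(green next | H) P(H | data) = (1/4)(25/88) + (1/7)(63/88) = 61/352.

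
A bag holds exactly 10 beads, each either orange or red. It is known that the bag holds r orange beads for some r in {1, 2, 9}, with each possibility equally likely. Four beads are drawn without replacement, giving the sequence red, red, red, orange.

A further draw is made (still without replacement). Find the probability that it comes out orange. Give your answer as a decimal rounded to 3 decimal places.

For each hypothesis, P(data | H) works out to: P(data | r = 1) = (9/10)(8/9)(7/8)(1/7) = 1/10; P(data | r = 2) = (8/10)(7/9)(6/8)(2/7) = 2/15; P(data | r = 9) = (1/10)(0/9) = 0.
Multiplying each by its prior: 1/3 · 1/10 = 1/30, 1/3 · 2/15 = 2/45, 1/3 · 0 = 0; with total 7/90.
Dividing through by the total gives posterior P(r = 1 | data) = 3/7, P(r = 2 | data) = 4/7, P(r = 9 | data) = 0.
The predictive probability is P(orange next | data) = (0)(3/7) + (1/6)(4/7) = 2/21.

0.095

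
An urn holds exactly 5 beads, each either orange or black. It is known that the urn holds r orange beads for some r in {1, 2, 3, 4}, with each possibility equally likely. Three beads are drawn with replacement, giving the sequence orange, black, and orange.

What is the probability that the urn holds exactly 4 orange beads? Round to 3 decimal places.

0.320

Under each hypothesis, the probability of the observed sequence is: P(data | r = 1) = (1/5)(4/5)(1/5) = 4/125; P(data | r = 2) = (2/5)(3/5)(2/5) = 12/125; P(data | r = 3) = (3/5)(2/5)(3/5) = 18/125; P(data | r = 4) = (4/5)(1/5)(4/5) = 16/125.
The prior-weighted likelihoods are 1/4 · 4/125 = 1/125, 1/4 · 12/125 = 3/125, 1/4 · 18/125 = 9/250, 1/4 · 16/125 = 4/125; summing to 1/10.
So P(r = 4 | data) = (4/125) / (1/10) = 8/25.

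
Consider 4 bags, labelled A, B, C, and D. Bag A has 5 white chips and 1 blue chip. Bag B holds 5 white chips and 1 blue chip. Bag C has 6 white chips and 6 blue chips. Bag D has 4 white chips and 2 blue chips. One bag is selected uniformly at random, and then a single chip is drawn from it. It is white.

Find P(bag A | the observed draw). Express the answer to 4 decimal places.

Under each hypothesis, the probability of this draw is: P(data | bag A) = (5/6) = 5/6; P(data | bag B) = (5/6) = 5/6; P(data | bag C) = (6/12) = 1/2; P(data | bag D) = (4/6) = 2/3.
The prior-weighted likelihoods are 1/4 · 5/6 = 5/24, 1/4 · 5/6 = 5/24, 1/4 · 1/2 = 1/8, 1/4 · 2/3 = 1/6; with total 17/24.
By Bayes' rule, P(bag A | data) = (5/24) / (17/24) = 5/17.

0.2941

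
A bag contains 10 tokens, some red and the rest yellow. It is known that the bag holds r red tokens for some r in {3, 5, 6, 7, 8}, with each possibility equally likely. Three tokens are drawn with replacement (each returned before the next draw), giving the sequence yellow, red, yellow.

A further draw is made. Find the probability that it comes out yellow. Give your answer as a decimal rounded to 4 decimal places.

0.4948

For each hypothesis, P(data | H) works out to: P(data | r = 3) = (7/10)(3/10)(7/10) = 0.147; P(data | r = 5) = (5/10)(5/10)(5/10) = 0.125; P(data | r = 6) = (4/10)(6/10)(4/10) = 0.096; P(data | r = 7) = (3/10)(7/10)(3/10) = 0.063; P(data | r = 8) = (2/10)(8/10)(2/10) = 0.032.
The prior-weighted likelihoods are 1/5 · 0.147 = 0.0294, 1/5 · 0.125 = 0.025, 1/5 · 0.096 = 0.0192, 1/5 · 0.063 = 0.0126, 1/5 · 0.032 = 0.0064; summing to 0.0926.
Normalising, the posterior is P(r = 3 | data) = 0.31749, P(r = 5 | data) = 0.26998, P(r = 6 | data) = 0.20734, P(r = 7 | data) = 0.13607, P(r = 8 | data) = 0.069114.
So P(yellow next | data) = Σ P(yellow next | H) P(H | data) = (7/10)(0.31749) + (1/2)(0.26998) + (2/5)(0.20734) + (3/10)(0.13607) + (1/5)(0.069114) = 0.49482.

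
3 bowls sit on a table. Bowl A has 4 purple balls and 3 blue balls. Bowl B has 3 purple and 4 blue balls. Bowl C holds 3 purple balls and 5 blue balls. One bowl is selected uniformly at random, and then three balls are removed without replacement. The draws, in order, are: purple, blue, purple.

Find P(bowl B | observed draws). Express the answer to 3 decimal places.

0.305

Compute the likelihood of the observed sequence for each case: P(data | bowl A) = (4/7)(3/6)(3/5) = 6/35; P(data | bowl B) = (3/7)(4/6)(2/5) = 4/35; P(data | bowl C) = (3/8)(5/7)(2/6) = 5/56.
Weighting by the prior gives 1/3 · 6/35 = 2/35, 1/3 · 4/35 = 4/105, 1/3 · 5/56 = 5/168; these sum to 1/8.
So P(bowl B | data) = (4/105) / (1/8) = 32/105.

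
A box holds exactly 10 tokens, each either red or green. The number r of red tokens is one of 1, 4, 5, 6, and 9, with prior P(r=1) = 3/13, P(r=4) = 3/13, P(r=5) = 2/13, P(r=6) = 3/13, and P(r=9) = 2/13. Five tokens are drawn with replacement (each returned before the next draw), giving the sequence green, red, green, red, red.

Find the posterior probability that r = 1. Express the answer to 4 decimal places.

0.0096

Under each hypothesis, the probability of the observed sequence is: P(data | r = 1) = (9/10)(1/10)(9/10)(1/10)(1/10) = 0.00081; P(data | r = 4) = (6/10)(4/10)(6/10)(4/10)(4/10) = 0.02304; P(data | r = 5) = (5/10)(5/10)(5/10)(5/10)(5/10) = 0.03125; P(data | r = 6) = (4/10)(6/10)(4/10)(6/10)(6/10) = 0.03456; P(data | r = 9) = (1/10)(9/10)(1/10)(9/10)(9/10) = 0.00729.
The prior-weighted likelihoods are 3/13 · 0.00081 = 0.00018692, 3/13 · 0.02304 = 0.0053169, 2/13 · 0.03125 = 0.0048077, 3/13 · 0.03456 = 0.0079754, 2/13 · 0.00729 = 0.0011215; with total 0.019408.
Therefore the posterior P(r = 1 | data) = (0.00018692) / (0.019408) = 0.009631.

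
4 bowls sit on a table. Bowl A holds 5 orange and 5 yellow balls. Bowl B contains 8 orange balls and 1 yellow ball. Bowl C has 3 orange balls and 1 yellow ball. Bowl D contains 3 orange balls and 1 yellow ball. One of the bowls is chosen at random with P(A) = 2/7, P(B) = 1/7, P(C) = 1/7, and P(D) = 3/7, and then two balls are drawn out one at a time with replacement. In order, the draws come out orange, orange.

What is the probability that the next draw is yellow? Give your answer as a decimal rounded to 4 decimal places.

The likelihood of the observed sequence under each hypothesis: P(data | bowl A) = (5/10)(5/10) = 0.25; P(data | bowl B) = (8/9)(8/9) = 0.79012; P(data | bowl C) = (3/4)(3/4) = 0.5625; P(data | bowl D) = (3/4)(3/4) = 0.5625.
Multiplying each by its prior: 2/7 · 0.25 = 0.071429, 1/7 · 0.79012 = 0.11287, 1/7 · 0.5625 = 0.080357, 3/7 · 0.5625 = 0.24107; these sum to 0.50573.
The posterior is then P(bowl A | data) = 0.14124, P(bowl B | data) = 0.22319, P(bowl C | data) = 0.15889, P(bowl D | data) = 0.47668.
The predictive probability is P(yellow next | data) = (1/2)(0.14124) + (1/9)(0.22319) + (1/4)(0.15889) + (1/4)(0.47668) = 0.25431.

0.2543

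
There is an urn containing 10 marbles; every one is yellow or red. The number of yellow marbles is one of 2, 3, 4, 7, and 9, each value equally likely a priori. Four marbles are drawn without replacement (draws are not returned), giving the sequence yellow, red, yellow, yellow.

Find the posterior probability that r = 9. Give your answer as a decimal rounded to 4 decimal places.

0.3818

The likelihood of the observed sequence under each hypothesis: P(data | r = 2) = (2/10)(8/9)(1/8)(0/7) = 0; P(data | r = 3) = (3/10)(7/9)(2/8)(1/7) = 1/120; P(data | r = 4) = (4/10)(6/9)(3/8)(2/7) = 1/35; P(data | r = 7) = (7/10)(3/9)(6/8)(5/7) = 1/8; P(data | r = 9) = (9/10)(1/9)(8/8)(7/7) = 1/10.
The prior-weighted likelihoods are 1/5 · 0 = 0, 1/5 · 1/120 = 1/600, 1/5 · 1/35 = 1/175, 1/5 · 1/8 = 1/40, 1/5 · 1/10 = 1/50; with total 11/210.
So P(r = 9 | data) = (1/50) / (11/210) = 21/55.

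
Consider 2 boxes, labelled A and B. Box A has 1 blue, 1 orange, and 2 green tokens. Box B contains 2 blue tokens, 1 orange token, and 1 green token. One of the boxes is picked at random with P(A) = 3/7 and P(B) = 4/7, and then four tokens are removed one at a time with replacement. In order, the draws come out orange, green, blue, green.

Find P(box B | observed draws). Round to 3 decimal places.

0.400

The likelihood of the observed sequence under each hypothesis: P(data | box A) = (1/4)(2/4)(1/4)(2/4) = 1/64; P(data | box B) = (1/4)(1/4)(2/4)(1/4) = 1/128.
The prior-weighted likelihoods are 3/7 · 1/64 = 3/448, 4/7 · 1/128 = 1/224; summing to 5/448.
Therefore the posterior P(box B | data) = (1/224) / (5/448) = 2/5.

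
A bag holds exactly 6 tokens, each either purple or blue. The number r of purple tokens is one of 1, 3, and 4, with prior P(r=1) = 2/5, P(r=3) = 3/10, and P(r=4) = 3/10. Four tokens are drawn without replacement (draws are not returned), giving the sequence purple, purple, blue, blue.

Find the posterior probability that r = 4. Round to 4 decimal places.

Under each hypothesis, the probability of the observed sequence is: P(data | r = 1) = (1/6)(0/5) = 0; P(data | r = 3) = (3/6)(2/5)(3/4)(2/3) = 1/10; P(data | r = 4) = (4/6)(3/5)(2/4)(1/3) = 1/15.
Multiplying each by its prior: 2/5 · 0 = 0, 3/10 · 1/10 = 3/100, 3/10 · 1/15 = 1/50; these sum to 1/20.
Hence P(r = 4 | data) = (1/50) / (1/20) = 2/5.

0.4000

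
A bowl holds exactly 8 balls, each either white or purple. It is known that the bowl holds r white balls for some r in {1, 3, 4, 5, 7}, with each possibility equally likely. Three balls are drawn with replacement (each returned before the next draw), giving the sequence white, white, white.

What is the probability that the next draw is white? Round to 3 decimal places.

0.751

Under each hypothesis, the probability of the observed sequence is: P(data | r = 1) = (1/8)(1/8)(1/8) = 0.0019531; P(data | r = 3) = (3/8)(3/8)(3/8) = 0.052734; P(data | r = 4) = (4/8)(4/8)(4/8) = 0.125; P(data | r = 5) = (5/8)(5/8)(5/8) = 0.24414; P(data | r = 7) = (7/8)(7/8)(7/8) = 0.66992.
The prior-weighted likelihoods are 1/5 · 0.0019531 = 0.00039063, 1/5 · 0.052734 = 0.010547, 1/5 · 0.125 = 0.025, 1/5 · 0.24414 = 0.048828, 1/5 · 0.66992 = 0.13398; these sum to 0.21875.
Normalising, the posterior is P(r = 1 | data) = 0.0017857, P(r = 3 | data) = 0.048214, P(r = 4 | data) = 0.11429, P(r = 5 | data) = 0.22321, P(r = 7 | data) = 0.6125.
So P(white next | data) = Σ P(white next | H) P(H | data) = (1/8)(0.0017857) + (3/8)(0.048214) + (1/2)(0.11429) + (5/8)(0.22321) + (7/8)(0.6125) = 0.75089.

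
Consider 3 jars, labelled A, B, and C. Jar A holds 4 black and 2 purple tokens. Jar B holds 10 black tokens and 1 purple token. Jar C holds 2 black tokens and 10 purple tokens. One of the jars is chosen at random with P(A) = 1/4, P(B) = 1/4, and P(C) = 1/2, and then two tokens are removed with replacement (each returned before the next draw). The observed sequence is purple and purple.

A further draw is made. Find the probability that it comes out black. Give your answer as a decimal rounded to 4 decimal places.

0.2076

Compute the likelihood of the observed sequence for each case: P(data | jar A) = (2/6)(2/6) = 1/9; P(data | jar B) = (1/11)(1/11) = 1/121; P(data | jar C) = (10/12)(10/12) = 25/36.
Multiplying each by its prior: 1/4 · 1/9 = 1/36, 1/4 · 1/121 = 1/484, 1/2 · 25/36 = 25/72; these sum to 365/968.
The posterior is then P(jar A | data) = 0.073668, P(jar B | data) = 0.0054795, P(jar C | data) = 0.92085.
The predictive probability is P(black next | data) = (2/3)(0.073668) + (10/11)(0.0054795) + (1/6)(0.92085) = 0.20757.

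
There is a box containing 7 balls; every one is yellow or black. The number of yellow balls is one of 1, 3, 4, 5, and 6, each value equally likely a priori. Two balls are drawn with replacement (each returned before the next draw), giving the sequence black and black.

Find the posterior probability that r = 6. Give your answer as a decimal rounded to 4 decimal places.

0.0152

Under each hypothesis, the probability of the observed sequence is: P(data | r = 1) = (6/7)(6/7) = 36/49; P(data | r = 3) = (4/7)(4/7) = 16/49; P(data | r = 4) = (3/7)(3/7) = 9/49; P(data | r = 5) = (2/7)(2/7) = 4/49; P(data | r = 6) = (1/7)(1/7) = 1/49.
The prior-weighted likelihoods are 1/5 · 36/49 = 36/245, 1/5 · 16/49 = 16/245, 1/5 · 9/49 = 9/245, 1/5 · 4/49 = 4/245, 1/5 · 1/49 = 1/245; these sum to 66/245.
Therefore the posterior P(r = 6 | data) = (1/245) / (66/245) = 1/66.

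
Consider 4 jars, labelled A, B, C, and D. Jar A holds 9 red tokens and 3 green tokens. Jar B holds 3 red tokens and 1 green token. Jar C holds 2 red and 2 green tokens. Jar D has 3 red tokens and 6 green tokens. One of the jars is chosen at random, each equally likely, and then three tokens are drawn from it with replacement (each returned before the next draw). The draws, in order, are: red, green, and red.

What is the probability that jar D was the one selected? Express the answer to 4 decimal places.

For each hypothesis, P(data | H) works out to: P(data | jar A) = (9/12)(3/12)(9/12) = 0.14062; P(data | jar B) = (3/4)(1/4)(3/4) = 0.14062; P(data | jar C) = (2/4)(2/4)(2/4) = 0.125; P(data | jar D) = (3/9)(6/9)(3/9) = 0.074074.
The prior-weighted likelihoods are 1/4 · 0.14062 = 0.035156, 1/4 · 0.14062 = 0.035156, 1/4 · 0.125 = 0.03125, 1/4 · 0.074074 = 0.018519; summing to 0.12008.
Therefore the posterior P(jar D | data) = (0.018519) / (0.12008) = 0.15422.

0.1542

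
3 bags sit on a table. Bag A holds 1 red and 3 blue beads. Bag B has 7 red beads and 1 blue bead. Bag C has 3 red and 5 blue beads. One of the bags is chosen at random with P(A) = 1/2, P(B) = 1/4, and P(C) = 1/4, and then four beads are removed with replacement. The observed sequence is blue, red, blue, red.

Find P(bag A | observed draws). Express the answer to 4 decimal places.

0.5125

For each hypothesis, P(data | H) works out to: P(data | bag A) = (3/4)(1/4)(3/4)(1/4) = 0.035156; P(data | bag B) = (1/8)(7/8)(1/8)(7/8) = 0.011963; P(data | bag C) = (5/8)(3/8)(5/8)(3/8) = 0.054932.
Multiplying each by its prior: 1/2 · 0.035156 = 0.017578, 1/4 · 0.011963 = 0.0029907, 1/4 · 0.054932 = 0.013733; summing to 0.034302.
By Bayes' rule, P(bag A | data) = (0.017578) / (0.034302) = 0.51246.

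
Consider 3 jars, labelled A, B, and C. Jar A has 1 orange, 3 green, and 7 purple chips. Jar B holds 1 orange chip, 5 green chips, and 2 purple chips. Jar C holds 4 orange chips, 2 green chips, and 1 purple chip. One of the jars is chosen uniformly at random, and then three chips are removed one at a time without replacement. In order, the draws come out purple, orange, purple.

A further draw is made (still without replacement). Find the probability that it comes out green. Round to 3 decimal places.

For each hypothesis, P(data | H) works out to: P(data | jar A) = (7/11)(1/10)(6/9) = 0.042424; P(data | jar B) = (2/8)(1/7)(1/6) = 0.0059524; P(data | jar C) = (1/7)(4/6)(0/5) = 0.
The prior-weighted likelihoods are 1/3 · 0.042424 = 0.014141, 1/3 · 0.0059524 = 0.0019841, 1/3 · 0 = 0; these sum to 0.016126.
Normalising, the posterior is P(jar A | data) = 0.87696, P(jar B | data) = 0.12304, P(jar C | data) = 0.
So P(green next | data) = Σ P(green next | H) P(H | data) = (3/8)(0.87696) + (1)(0.12304) = 0.4519.

0.452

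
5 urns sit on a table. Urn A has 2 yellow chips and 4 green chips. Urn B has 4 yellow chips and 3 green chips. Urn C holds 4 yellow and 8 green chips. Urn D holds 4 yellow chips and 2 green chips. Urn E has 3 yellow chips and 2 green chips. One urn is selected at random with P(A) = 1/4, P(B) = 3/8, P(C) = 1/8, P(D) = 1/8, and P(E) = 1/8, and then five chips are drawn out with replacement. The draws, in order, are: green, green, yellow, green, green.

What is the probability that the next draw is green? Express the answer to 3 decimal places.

The likelihood of the observed sequence under each hypothesis: P(data | urn A) = (4/6)(4/6)(2/6)(4/6)(4/6) = 0.065844; P(data | urn B) = (3/7)(3/7)(4/7)(3/7)(3/7) = 0.019278; P(data | urn C) = (8/12)(8/12)(4/12)(8/12)(8/12) = 0.065844; P(data | urn D) = (2/6)(2/6)(4/6)(2/6)(2/6) = 0.0082305; P(data | urn E) = (2/5)(2/5)(3/5)(2/5)(2/5) = 0.01536.
Multiplying each by its prior: 1/4 · 0.065844 = 0.016461, 3/8 · 0.019278 = 0.0072291, 1/8 · 0.065844 = 0.0082305, 1/8 · 0.0082305 = 0.0010288, 1/8 · 0.01536 = 0.00192; with total 0.034869.
Dividing through by the total gives posterior P(urn A | data) = 0.47207, P(urn B | data) = 0.20732, P(urn C | data) = 0.23604, P(urn D | data) = 0.029505, P(urn E | data) = 0.055063.
Averaging over the posterior, P(green next | data) = (2/3)(0.47207) + (3/7)(0.20732) + (2/3)(0.23604) + (1/3)(0.029505) + (2/5)(0.055063) = 0.59279.

0.593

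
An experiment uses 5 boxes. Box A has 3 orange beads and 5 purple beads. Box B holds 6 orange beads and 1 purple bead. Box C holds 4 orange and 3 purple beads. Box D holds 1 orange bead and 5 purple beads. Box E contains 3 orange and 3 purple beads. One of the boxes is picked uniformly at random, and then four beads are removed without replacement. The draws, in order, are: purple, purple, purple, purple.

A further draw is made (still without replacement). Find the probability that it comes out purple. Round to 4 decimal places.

0.4559

Compute the likelihood of the observed sequence for each case: P(data | box A) = (5/8)(4/7)(3/6)(2/5) = 1/14; P(data | box B) = (1/7)(0/6) = 0; P(data | box C) = (3/7)(2/6)(1/5)(0/4) = 0; P(data | box D) = (5/6)(4/5)(3/4)(2/3) = 1/3; P(data | box E) = (3/6)(2/5)(1/4)(0/3) = 0.
Weighting by the prior gives 1/5 · 1/14 = 1/70, 1/5 · 0 = 0, 1/5 · 0 = 0, 1/5 · 1/3 = 1/15, 1/5 · 0 = 0; summing to 17/210.
The posterior is then P(box A | data) = 3/17, P(box B | data) = 0, P(box C | data) = 0, P(box D | data) = 14/17, P(box E | data) = 0.
Averaging over the posterior, P(purple next | data) = (1/4)(3/17) + (1/2)(14/17) = 31/68.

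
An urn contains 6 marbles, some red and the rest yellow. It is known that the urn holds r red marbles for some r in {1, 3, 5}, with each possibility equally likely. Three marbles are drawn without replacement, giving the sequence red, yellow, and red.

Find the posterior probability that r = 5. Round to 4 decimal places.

0.5263

The likelihood of the observed sequence under each hypothesis: P(data | r = 1) = (1/6)(5/5)(0/4) = 0; P(data | r = 3) = (3/6)(3/5)(2/4) = 3/20; P(data | r = 5) = (5/6)(1/5)(4/4) = 1/6.
The prior-weighted likelihoods are 1/3 · 0 = 0, 1/3 · 3/20 = 1/20, 1/3 · 1/6 = 1/18; with total 19/180.
So P(r = 5 | data) = (1/18) / (19/180) = 10/19.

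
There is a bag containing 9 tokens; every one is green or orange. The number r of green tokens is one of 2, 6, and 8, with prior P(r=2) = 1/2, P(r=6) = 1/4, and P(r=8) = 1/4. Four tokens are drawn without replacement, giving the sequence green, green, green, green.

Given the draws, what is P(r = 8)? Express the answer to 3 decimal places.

For each hypothesis, P(data | H) works out to: P(data | r = 2) = (2/9)(1/8)(0/7) = 0; P(data | r = 6) = (6/9)(5/8)(4/7)(3/6) = 5/42; P(data | r = 8) = (8/9)(7/8)(6/7)(5/6) = 5/9.
Multiplying each by its prior: 1/2 · 0 = 0, 1/4 · 5/42 = 5/168, 1/4 · 5/9 = 5/36; summing to 85/504.
Hence P(r = 8 | data) = (5/36) / (85/504) = 14/17.

0.824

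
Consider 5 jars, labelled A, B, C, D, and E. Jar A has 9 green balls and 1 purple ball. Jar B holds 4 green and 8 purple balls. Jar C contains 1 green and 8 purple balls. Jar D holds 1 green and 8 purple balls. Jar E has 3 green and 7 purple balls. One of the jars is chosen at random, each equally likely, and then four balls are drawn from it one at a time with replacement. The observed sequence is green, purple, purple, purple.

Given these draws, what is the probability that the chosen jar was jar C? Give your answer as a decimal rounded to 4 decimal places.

0.2176

For each hypothesis, P(data | H) works out to: P(data | jar A) = (9/10)(1/10)(1/10)(1/10) = 0.0009; P(data | jar B) = (4/12)(8/12)(8/12)(8/12) = 0.098765; P(data | jar C) = (1/9)(8/9)(8/9)(8/9) = 0.078037; P(data | jar D) = (1/9)(8/9)(8/9)(8/9) = 0.078037; P(data | jar E) = (3/10)(7/10)(7/10)(7/10) = 0.1029.
The prior-weighted likelihoods are 1/5 · 0.0009 = 0.00018, 1/5 · 0.098765 = 0.019753, 1/5 · 0.078037 = 0.015607, 1/5 · 0.078037 = 0.015607, 1/5 · 0.1029 = 0.02058; these sum to 0.071728.
Therefore the posterior P(jar C | data) = (0.015607) / (0.071728) = 0.21759.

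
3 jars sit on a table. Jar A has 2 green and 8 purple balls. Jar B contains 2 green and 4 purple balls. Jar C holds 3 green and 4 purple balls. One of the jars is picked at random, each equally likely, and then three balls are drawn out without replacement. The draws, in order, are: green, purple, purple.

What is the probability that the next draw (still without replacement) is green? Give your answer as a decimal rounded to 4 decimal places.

0.3313

For each hypothesis, P(data | H) works out to: P(data | jar A) = (2/10)(8/9)(7/8) = 7/45; P(data | jar B) = (2/6)(4/5)(3/4) = 1/5; P(data | jar C) = (3/7)(4/6)(3/5) = 6/35.
Weighting by the prior gives 1/3 · 7/45 = 7/135, 1/3 · 1/5 = 1/15, 1/3 · 6/35 = 2/35; with total 166/945.
The posterior is then P(jar A | data) = 49/166, P(jar B | data) = 63/166, P(jar C | data) = 27/83.
The predictive probability is P(green next | data) = (1/7)(49/166) + (1/3)(63/166) + (1/2)(27/83) = 55/166.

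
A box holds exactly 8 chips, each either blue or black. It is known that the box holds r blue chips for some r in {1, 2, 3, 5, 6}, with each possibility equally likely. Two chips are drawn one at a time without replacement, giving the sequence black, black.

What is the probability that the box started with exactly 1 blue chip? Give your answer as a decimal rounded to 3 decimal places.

0.420

Under each hypothesis, the probability of the observed sequence is: P(data | r = 1) = (7/8)(6/7) = 3/4; P(data | r = 2) = (6/8)(5/7) = 15/28; P(data | r = 3) = (5/8)(4/7) = 5/14; P(data | r = 5) = (3/8)(2/7) = 3/28; P(data | r = 6) = (2/8)(1/7) = 1/28.
Multiplying each by its prior: 1/5 · 3/4 = 3/20, 1/5 · 15/28 = 3/28, 1/5 · 5/14 = 1/14, 1/5 · 3/28 = 3/140, 1/5 · 1/28 = 1/140; summing to 5/14.
By Bayes' rule, P(r = 1 | data) = (3/20) / (5/14) = 21/50.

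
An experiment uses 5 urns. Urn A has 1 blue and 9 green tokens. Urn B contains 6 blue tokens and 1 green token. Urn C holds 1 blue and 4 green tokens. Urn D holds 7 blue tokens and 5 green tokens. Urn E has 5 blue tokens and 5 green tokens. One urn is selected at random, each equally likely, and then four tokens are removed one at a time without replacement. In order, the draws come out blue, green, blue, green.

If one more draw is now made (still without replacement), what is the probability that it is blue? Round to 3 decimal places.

0.559

The likelihood of the observed sequence under each hypothesis: P(data | urn A) = (1/10)(9/9)(0/8) = 0; P(data | urn B) = (6/7)(1/6)(5/5)(0/4) = 0; P(data | urn C) = (1/5)(4/4)(0/3) = 0; P(data | urn D) = (7/12)(5/11)(6/10)(4/9) = 0.070707; P(data | urn E) = (5/10)(5/9)(4/8)(4/7) = 0.079365.
Multiplying each by its prior: 1/5 · 0 = 0, 1/5 · 0 = 0, 1/5 · 0 = 0, 1/5 · 0.070707 = 0.014141, 1/5 · 0.079365 = 0.015873; these sum to 0.030014.
Dividing through by the total gives posterior P(urn A | data) = 0, P(urn B | data) = 0, P(urn C | data) = 0, P(urn D | data) = 0.47115, P(urn E | data) = 0.52885.
Averaging over the posterior, P(blue next | data) = (5/8)(0.47115) + (1/2)(0.52885) = 0.55889.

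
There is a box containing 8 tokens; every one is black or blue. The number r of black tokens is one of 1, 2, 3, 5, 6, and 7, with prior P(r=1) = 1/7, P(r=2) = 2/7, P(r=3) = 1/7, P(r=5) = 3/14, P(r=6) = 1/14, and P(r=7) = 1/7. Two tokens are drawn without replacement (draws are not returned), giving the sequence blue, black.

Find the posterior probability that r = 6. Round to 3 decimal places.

0.074

Under each hypothesis, the probability of the observed sequence is: P(data | r = 1) = (7/8)(1/7) = 1/8; P(data | r = 2) = (6/8)(2/7) = 3/14; P(data | r = 3) = (5/8)(3/7) = 15/56; P(data | r = 5) = (3/8)(5/7) = 15/56; P(data | r = 6) = (2/8)(6/7) = 3/14; P(data | r = 7) = (1/8)(7/7) = 1/8.
The prior-weighted likelihoods are 1/7 · 1/8 = 1/56, 2/7 · 3/14 = 3/49, 1/7 · 15/56 = 15/392, 3/14 · 15/56 = 45/784, 1/14 · 3/14 = 3/196, 1/7 · 1/8 = 1/56; summing to 163/784.
By Bayes' rule, P(r = 6 | data) = (3/196) / (163/784) = 12/163.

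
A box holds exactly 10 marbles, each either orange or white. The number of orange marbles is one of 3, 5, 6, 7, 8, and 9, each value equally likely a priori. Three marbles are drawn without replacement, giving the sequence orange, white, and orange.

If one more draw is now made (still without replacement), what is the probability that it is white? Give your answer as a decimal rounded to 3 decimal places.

0.344

The likelihood of the observed sequence under each hypothesis: P(data | r = 3) = (3/10)(7/9)(2/8) = 0.058333; P(data | r = 5) = (5/10)(5/9)(4/8) = 0.13889; P(data | r = 6) = (6/10)(4/9)(5/8) = 0.16667; P(data | r = 7) = (7/10)(3/9)(6/8) = 0.175; P(data | r = 8) = (8/10)(2/9)(7/8) = 0.15556; P(data | r = 9) = (9/10)(1/9)(8/8) = 0.1.
The prior-weighted likelihoods are 1/6 · 0.058333 = 0.0097222, 1/6 · 0.13889 = 0.023148, 1/6 · 0.16667 = 0.027778, 1/6 · 0.175 = 0.029167, 1/6 · 0.15556 = 0.025926, 1/6 · 0.1 = 0.016667; these sum to 0.13241.
Normalising, the posterior is P(r = 3 | data) = 0.073427, P(r = 5 | data) = 0.17483, P(r = 6 | data) = 0.20979, P(r = 7 | data) = 0.22028, P(r = 8 | data) = 0.1958, P(r = 9 | data) = 0.12587.
So P(white next | data) = Σ P(white next | H) P(H | data) = (6/7)(0.073427) + (4/7)(0.17483) + (3/7)(0.20979) + (2/7)(0.22028) + (1/7)(0.1958) + (0)(0.12587) = 0.34366.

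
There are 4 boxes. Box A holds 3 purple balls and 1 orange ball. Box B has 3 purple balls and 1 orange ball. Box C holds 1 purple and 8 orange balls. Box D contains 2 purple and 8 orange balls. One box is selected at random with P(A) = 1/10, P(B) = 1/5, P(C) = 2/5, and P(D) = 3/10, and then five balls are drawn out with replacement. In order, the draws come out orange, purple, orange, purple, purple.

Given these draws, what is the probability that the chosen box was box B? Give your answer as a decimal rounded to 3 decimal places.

0.534

Compute the likelihood of the observed sequence for each case: P(data | box A) = (1/4)(3/4)(1/4)(3/4)(3/4) = 0.026367; P(data | box B) = (1/4)(3/4)(1/4)(3/4)(3/4) = 0.026367; P(data | box C) = (8/9)(1/9)(8/9)(1/9)(1/9) = 0.0010838; P(data | box D) = (8/10)(2/10)(8/10)(2/10)(2/10) = 0.00512.
The prior-weighted likelihoods are 1/10 · 0.026367 = 0.0026367, 1/5 · 0.026367 = 0.0052734, 2/5 · 0.0010838 = 0.00043354, 3/10 · 0.00512 = 0.001536; with total 0.0098797.
Hence P(box B | data) = (0.0052734) / (0.0098797) = 0.53377.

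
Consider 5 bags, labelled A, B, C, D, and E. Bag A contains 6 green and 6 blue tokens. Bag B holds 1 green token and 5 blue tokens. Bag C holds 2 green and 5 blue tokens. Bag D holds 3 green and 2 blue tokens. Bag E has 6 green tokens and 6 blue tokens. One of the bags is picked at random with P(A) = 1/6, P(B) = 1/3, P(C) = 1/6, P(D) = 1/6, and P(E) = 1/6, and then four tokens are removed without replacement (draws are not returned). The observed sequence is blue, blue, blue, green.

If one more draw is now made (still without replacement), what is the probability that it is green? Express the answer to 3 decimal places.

For each hypothesis, P(data | H) works out to: P(data | bag A) = (6/12)(5/11)(4/10)(6/9) = 2/33; P(data | bag B) = (5/6)(4/5)(3/4)(1/3) = 1/6; P(data | bag C) = (5/7)(4/6)(3/5)(2/4) = 1/7; P(data | bag D) = (2/5)(1/4)(0/3) = 0; P(data | bag E) = (6/12)(5/11)(4/10)(6/9) = 2/33.
Weighting by the prior gives 1/6 · 2/33 = 1/99, 1/3 · 1/6 = 1/18, 1/6 · 1/7 = 1/42, 1/6 · 0 = 0, 1/6 · 2/33 = 1/99; summing to 23/231.
The posterior is then P(bag A | data) = 7/69, P(bag B | data) = 77/138, P(bag C | data) = 11/46, P(bag D | data) = 0, P(bag E | data) = 7/69.
The predictive probability is P(green next | data) = (5/8)(7/69) + (0)(77/138) + (1/3)(11/46) + (5/8)(7/69) = 19/92.

0.207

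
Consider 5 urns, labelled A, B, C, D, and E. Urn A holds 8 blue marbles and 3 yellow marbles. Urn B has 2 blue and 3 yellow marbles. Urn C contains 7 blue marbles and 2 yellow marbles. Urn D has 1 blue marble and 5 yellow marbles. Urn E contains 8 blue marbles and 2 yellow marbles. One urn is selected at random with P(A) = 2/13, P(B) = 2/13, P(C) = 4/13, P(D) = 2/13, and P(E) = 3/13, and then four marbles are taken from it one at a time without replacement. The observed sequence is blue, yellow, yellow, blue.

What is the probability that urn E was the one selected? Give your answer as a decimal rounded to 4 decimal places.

The likelihood of the observed sequence under each hypothesis: P(data | urn A) = (8/11)(3/10)(2/9)(7/8) = 0.042424; P(data | urn B) = (2/5)(3/4)(2/3)(1/2) = 0.1; P(data | urn C) = (7/9)(2/8)(1/7)(6/6) = 0.027778; P(data | urn D) = (1/6)(5/5)(4/4)(0/3) = 0; P(data | urn E) = (8/10)(2/9)(1/8)(7/7) = 0.022222.
The prior-weighted likelihoods are 2/13 · 0.042424 = 0.0065268, 2/13 · 0.1 = 0.015385, 4/13 · 0.027778 = 0.008547, 2/13 · 0 = 0, 3/13 · 0.022222 = 0.0051282; with total 0.035587.
Therefore the posterior P(urn E | data) = (0.0051282) / (0.035587) = 0.1441.

0.1441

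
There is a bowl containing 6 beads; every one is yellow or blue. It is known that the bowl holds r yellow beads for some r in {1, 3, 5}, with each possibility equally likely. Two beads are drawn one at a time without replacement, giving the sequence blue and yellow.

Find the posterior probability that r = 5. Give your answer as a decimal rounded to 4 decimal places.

Compute the likelihood of the observed sequence for each case: P(data | r = 1) = (5/6)(1/5) = 1/6; P(data | r = 3) = (3/6)(3/5) = 3/10; P(data | r = 5) = (1/6)(5/5) = 1/6.
The prior-weighted likelihoods are 1/3 · 1/6 = 1/18, 1/3 · 3/10 = 1/10, 1/3 · 1/6 = 1/18; summing to 19/90.
So P(r = 5 | data) = (1/18) / (19/90) = 5/19.

0.2632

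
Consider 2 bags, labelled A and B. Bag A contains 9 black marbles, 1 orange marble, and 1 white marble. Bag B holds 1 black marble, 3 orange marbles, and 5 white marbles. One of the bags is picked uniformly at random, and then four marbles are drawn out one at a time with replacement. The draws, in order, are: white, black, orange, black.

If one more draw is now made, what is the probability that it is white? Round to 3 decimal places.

For each hypothesis, P(data | H) works out to: P(data | bag A) = (1/11)(9/11)(1/11)(9/11) = 0.0055324; P(data | bag B) = (5/9)(1/9)(3/9)(1/9) = 0.0022862.
Multiplying each by its prior: 1/2 · 0.0055324 = 0.0027662, 1/2 · 0.0022862 = 0.0011431; these sum to 0.0039093.
Normalising, the posterior is P(bag A | data) = 0.70759, P(bag B | data) = 0.29241.
The predictive probability is P(white next | data) = (1/11)(0.70759) + (5/9)(0.29241) = 0.22678.

0.227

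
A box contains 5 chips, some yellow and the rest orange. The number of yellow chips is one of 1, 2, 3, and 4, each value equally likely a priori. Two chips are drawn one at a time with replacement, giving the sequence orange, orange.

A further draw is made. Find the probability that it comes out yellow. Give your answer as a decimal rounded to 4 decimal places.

0.3333

Under each hypothesis, the probability of the observed sequence is: P(data | r = 1) = (4/5)(4/5) = 16/25; P(data | r = 2) = (3/5)(3/5) = 9/25; P(data | r = 3) = (2/5)(2/5) = 4/25; P(data | r = 4) = (1/5)(1/5) = 1/25.
Multiplying each by its prior: 1/4 · 16/25 = 4/25, 1/4 · 9/25 = 9/100, 1/4 · 4/25 = 1/25, 1/4 · 1/25 = 1/100; with total 3/10.
Normalising, the posterior is P(r = 1 | data) = 8/15, P(r = 2 | data) = 3/10, P(r = 3 | data) = 2/15, P(r = 4 | data) = 1/30.
The predictive probability is P(yellow next | data) = (1/5)(8/15) + (2/5)(3/10) + (3/5)(2/15) + (4/5)(1/30) = 1/3.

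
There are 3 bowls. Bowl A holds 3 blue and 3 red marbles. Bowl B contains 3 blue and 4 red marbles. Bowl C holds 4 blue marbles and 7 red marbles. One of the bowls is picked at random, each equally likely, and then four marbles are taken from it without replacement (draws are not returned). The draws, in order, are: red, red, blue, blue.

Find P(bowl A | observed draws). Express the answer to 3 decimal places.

0.401

Under each hypothesis, the probability of the observed sequence is: P(data | bowl A) = (3/6)(2/5)(3/4)(2/3) = 1/10; P(data | bowl B) = (4/7)(3/6)(3/5)(2/4) = 3/35; P(data | bowl C) = (7/11)(6/10)(4/9)(3/8) = 7/110.
The prior-weighted likelihoods are 1/3 · 1/10 = 1/30, 1/3 · 3/35 = 1/35, 1/3 · 7/110 = 7/330; these sum to 32/385.
Hence P(bowl A | data) = (1/30) / (32/385) = 77/192.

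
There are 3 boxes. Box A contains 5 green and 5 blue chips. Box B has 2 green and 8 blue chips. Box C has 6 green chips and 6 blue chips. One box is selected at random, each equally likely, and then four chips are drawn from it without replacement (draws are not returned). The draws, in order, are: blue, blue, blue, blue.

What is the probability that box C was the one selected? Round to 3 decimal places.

Under each hypothesis, the probability of the observed sequence is: P(data | box A) = (5/10)(4/9)(3/8)(2/7) = 0.02381; P(data | box B) = (8/10)(7/9)(6/8)(5/7) = 0.33333; P(data | box C) = (6/12)(5/11)(4/10)(3/9) = 0.030303.
The prior-weighted likelihoods are 1/3 · 0.02381 = 0.0079365, 1/3 · 0.33333 = 0.11111, 1/3 · 0.030303 = 0.010101; summing to 0.12915.
By Bayes' rule, P(box C | data) = (0.010101) / (0.12915) = 0.078212.

0.078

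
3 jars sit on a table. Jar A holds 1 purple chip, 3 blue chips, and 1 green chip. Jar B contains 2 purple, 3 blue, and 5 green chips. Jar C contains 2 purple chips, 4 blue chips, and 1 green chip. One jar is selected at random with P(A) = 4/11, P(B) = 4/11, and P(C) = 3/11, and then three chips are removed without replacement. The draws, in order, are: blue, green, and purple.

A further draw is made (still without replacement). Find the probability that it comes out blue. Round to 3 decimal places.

0.693

Compute the likelihood of the observed sequence for each case: P(data | jar A) = (3/5)(1/4)(1/3) = 0.05; P(data | jar B) = (3/10)(5/9)(2/8) = 0.041667; P(data | jar C) = (4/7)(1/6)(2/5) = 0.038095.
Multiplying each by its prior: 4/11 · 0.05 = 0.018182, 4/11 · 0.041667 = 0.015152, 3/11 · 0.038095 = 0.01039; summing to 0.043723.
Dividing through by the total gives posterior P(jar A | data) = 0.41584, P(jar B | data) = 0.34653, P(jar C | data) = 0.23762.
Averaging over the posterior, P(blue next | data) = (1)(0.41584) + (2/7)(0.34653) + (3/4)(0.23762) = 0.69307.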